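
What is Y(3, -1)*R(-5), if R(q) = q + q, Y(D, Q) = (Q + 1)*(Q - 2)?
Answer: 0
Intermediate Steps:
Y(D, Q) = (1 + Q)*(-2 + Q)
R(q) = 2*q
Y(3, -1)*R(-5) = (-2 + (-1)² - 1*(-1))*(2*(-5)) = (-2 + 1 + 1)*(-10) = 0*(-10) = 0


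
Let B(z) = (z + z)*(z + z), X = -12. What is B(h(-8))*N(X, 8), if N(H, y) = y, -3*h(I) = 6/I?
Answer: 2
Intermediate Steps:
h(I) = -2/I
B(z) = 4*z² (B(z) = (2*z)*(2*z) = 4*z²)
B(h(-8))*N(X, 8) = (4*(-2/(-8))²)*8 = (4*(-2*(-⅛))²)*8 = (4*(¼)²)*8 = (4*(1/16))*8 = (¼)*8 = 2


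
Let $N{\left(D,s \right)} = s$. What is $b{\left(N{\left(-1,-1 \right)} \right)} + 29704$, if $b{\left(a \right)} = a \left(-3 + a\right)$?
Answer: $29708$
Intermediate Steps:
$b{\left(N{\left(-1,-1 \right)} \right)} + 29704 = - (-3 - 1) + 29704 = \left(-1\right) \left(-4\right) + 29704 = 4 + 29704 = 29708$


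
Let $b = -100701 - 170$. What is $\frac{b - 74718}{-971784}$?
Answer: $\frac{175589}{971784} \approx 0.18069$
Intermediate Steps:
$b = -100871$
$\frac{b - 74718}{-971784} = \frac{-100871 - 74718}{-971784} = \left(-100871 - 74718\right) \left(- \frac{1}{971784}\right) = \left(-175589\right) \left(- \frac{1}{971784}\right) = \frac{175589}{971784}$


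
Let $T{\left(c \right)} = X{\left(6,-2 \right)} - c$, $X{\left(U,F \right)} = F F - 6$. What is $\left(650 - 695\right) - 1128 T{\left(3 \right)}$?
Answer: $5595$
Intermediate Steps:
$X{\left(U,F \right)} = -6 + F^{2}$ ($X{\left(U,F \right)} = F^{2} - 6 = -6 + F^{2}$)
$T{\left(c \right)} = -2 - c$ ($T{\left(c \right)} = \left(-6 + \left(-2\right)^{2}\right) - c = \left(-6 + 4\right) - c = -2 - c$)
$\left(650 - 695\right) - 1128 T{\left(3 \right)} = \left(650 - 695\right) - 1128 \left(-2 - 3\right) = -45 - -5640 = -45 + 5640 = 5595$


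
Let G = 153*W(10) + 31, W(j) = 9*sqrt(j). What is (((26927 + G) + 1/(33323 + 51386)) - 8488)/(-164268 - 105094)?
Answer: -1564575231/22817385658 - 1377*sqrt(10)/269362 ≈ -0.084735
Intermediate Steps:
G = 31 + 1377*sqrt(10) (G = 153*(9*sqrt(10)) + 31 = 1377*sqrt(10) + 31 = 31 + 1377*sqrt(10) ≈ 4385.5)
(((26927 + G) + 1/(33323 + 51386)) - 8488)/(-164268 - 105094) = (((26927 + (31 + 1377*sqrt(10))) + 1/(33323 + 51386)) - 8488)/(-164268 - 105094) = (((26958 + 1377*sqrt(10)) + 1/84709) - 8488)/(-269362) = (((26958 + 1377*sqrt(10)) + 1/84709) - 8488)*(-1/269362) = ((2283585223/84709 + 1377*sqrt(10)) - 8488)*(-1/269362) = (1564575231/84709 + 1377*sqrt(10))*(-1/269362) = -1564575231/22817385658 - 1377*sqrt(10)/269362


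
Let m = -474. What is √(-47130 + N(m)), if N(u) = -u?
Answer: 216*I ≈ 216.0*I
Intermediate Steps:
√(-47130 + N(m)) = √(-47130 - 1*(-474)) = √(-47130 + 474) = √(-46656) = 216*I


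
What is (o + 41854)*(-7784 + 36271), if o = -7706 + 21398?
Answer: 1582338902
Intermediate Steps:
o = 13692
(o + 41854)*(-7784 + 36271) = (13692 + 41854)*(-7784 + 36271) = 55546*28487 = 1582338902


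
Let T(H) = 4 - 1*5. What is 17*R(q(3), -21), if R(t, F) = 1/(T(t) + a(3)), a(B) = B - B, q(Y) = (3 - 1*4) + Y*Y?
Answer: -17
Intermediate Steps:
q(Y) = -1 + Y² (q(Y) = (3 - 4) + Y² = -1 + Y²)
T(H) = -1 (T(H) = 4 - 5 = -1)
a(B) = 0
R(t, F) = -1 (R(t, F) = 1/(-1 + 0) = 1/(-1) = -1)
17*R(q(3), -21) = 17*(-1) = -17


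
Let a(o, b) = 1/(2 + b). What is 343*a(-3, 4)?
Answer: 343/6 ≈ 57.167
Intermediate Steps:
343*a(-3, 4) = 343/(2 + 4) = 343/6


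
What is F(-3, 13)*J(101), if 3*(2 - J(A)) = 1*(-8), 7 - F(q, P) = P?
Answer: -28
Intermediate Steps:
F(q, P) = 7 - P
J(A) = 14/3 (J(A) = 2 - (-8)/3 = 2 - ⅓*(-8) = 2 + 8/3 = 14/3)
F(-3, 13)*J(101) = (7 - 1*13)*(14/3) = (7 - 13)*(14/3) = -6*14/3 = -28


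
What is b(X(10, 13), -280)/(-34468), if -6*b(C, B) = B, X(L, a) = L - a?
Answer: -5/3693 ≈ -0.0013539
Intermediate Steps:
b(C, B) = -B/6
b(X(10, 13), -280)/(-34468) = -1/6*(-280)/(-34468) = (140/3)*(-1/34468) = -5/3693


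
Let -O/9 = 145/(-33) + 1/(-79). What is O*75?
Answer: 2584800/869 ≈ 2974.5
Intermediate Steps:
O = 34464/869 (O = -9*(145/(-33) + 1/(-79)) = -9*(145*(-1/33) + 1*(-1/79)) = -9*(-145/33 - 1/79) = -9*(-11488/2607) = 34464/869 ≈ 39.659)
O*75 = (34464/869)*75 = 2584800/869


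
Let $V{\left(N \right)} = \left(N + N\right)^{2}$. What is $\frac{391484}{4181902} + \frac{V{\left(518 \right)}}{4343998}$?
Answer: $\frac{1547256100506}{4541543481049} \approx 0.34069$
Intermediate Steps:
$V{\left(N \right)} = 4 N^{2}$ ($V{\left(N \right)} = \left(2 N\right)^{2} = 4 N^{2}$)
$\frac{391484}{4181902} + \frac{V{\left(518 \right)}}{4343998} = \frac{391484}{4181902} + \frac{4 \cdot 518^{2}}{4343998} = 391484 \cdot \frac{1}{4181902} + 4 \cdot 268324 \cdot \frac{1}{4343998} = \frac{195742}{2090951} + 1073296 \cdot \frac{1}{4343998} = \frac{195742}{2090951} + \frac{536648}{2171999} = \frac{1547256100506}{4541543481049}$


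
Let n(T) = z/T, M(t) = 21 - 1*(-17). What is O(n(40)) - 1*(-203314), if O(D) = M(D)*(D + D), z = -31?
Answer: 2032551/10 ≈ 2.0326e+5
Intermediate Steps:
M(t) = 38 (M(t) = 21 + 17 = 38)
n(T) = -31/T
O(D) = 76*D (O(D) = 38*(D + D) = 38*(2*D) = 76*D)
O(n(40)) - 1*(-203314) = 76*(-31/40) - 1*(-203314) = 76*(-31*1/40) + 203314 = 76*(-31/40) + 203314 = -589/10 + 203314 = 2032551/10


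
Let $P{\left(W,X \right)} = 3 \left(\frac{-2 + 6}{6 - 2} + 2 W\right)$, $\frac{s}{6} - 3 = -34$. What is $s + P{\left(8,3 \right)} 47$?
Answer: $2211$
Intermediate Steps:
$s = -186$ ($s = 18 + 6 \left(-34\right) = 18 - 204 = -186$)
$P{\left(W,X \right)} = 3 + 6 W$ ($P{\left(W,X \right)} = 3 \left(\frac{4}{4} + 2 W\right) = 3 \left(4 \cdot \frac{1}{4} + 2 W\right) = 3 \left(1 + 2 W\right) = 3 + 6 W$)
$s + P{\left(8,3 \right)} 47 = -186 + \left(3 + 6 \cdot 8\right) 47 = -186 + \left(3 + 48\right) 47 = -186 + 51 \cdot 47 = -186 + 2397 = 2211$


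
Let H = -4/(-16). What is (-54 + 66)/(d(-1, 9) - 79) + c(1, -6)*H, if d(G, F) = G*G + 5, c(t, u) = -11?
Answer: -851/292 ≈ -2.9144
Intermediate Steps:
d(G, F) = 5 + G**2 (d(G, F) = G**2 + 5 = 5 + G**2)
H = 1/4 (H = -4*(-1/16) = 1/4 ≈ 0.25000)
(-54 + 66)/(d(-1, 9) - 79) + c(1, -6)*H = (-54 + 66)/((5 + (-1)**2) - 79) - 11*1/4 = 12/((5 + 1) - 79) - 11/4 = 12/(6 - 79) - 11/4 = 12/(-73) - 11/4 = 12*(-1/73) - 11/4 = -12/73 - 11/4 = -851/292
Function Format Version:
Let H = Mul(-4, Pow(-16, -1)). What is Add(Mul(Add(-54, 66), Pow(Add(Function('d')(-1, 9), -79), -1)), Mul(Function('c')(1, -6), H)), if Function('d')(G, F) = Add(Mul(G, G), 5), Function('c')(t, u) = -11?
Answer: Rational(-851, 292) ≈ -2.9144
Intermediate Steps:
Function('d')(G, F) = Add(5, Pow(G, 2)) (Function('d')(G, F) = Add(Pow(G, 2), 5) = Add(5, Pow(G, 2)))
H = Rational(1, 4) (H = Mul(-4, Rational(-1, 16)) = Rational(1, 4) ≈ 0.25000)
Add(Mul(Add(-54, 66), Pow(Add(Function('d')(-1, 9), -79), -1)), Mul(Function('c')(1, -6), H)) = Add(Mul(Add(-54, 66), Pow(Add(Add(5, Pow(-1, 2)), -79), -1)), Mul(-11, Rational(1, 4))) = Add(Mul(12, Pow(Add(Add(5, 1), -79), -1)), Rational(-11, 4)) = Add(Mul(12, Pow(Add(6, -79), -1)), Rational(-11, 4)) = Add(Mul(12, Pow(-73, -1)), Rational(-11, 4)) = Add(Mul(12, Rational(-1, 73)), Rational(-11, 4)) = Add(Rational(-12, 73), Rational(-11, 4)) = Rational(-851, 292)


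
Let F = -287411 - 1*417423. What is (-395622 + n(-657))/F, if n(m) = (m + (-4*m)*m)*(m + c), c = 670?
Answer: 22849911/704834 ≈ 32.419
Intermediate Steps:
n(m) = (670 + m)*(m - 4*m**2) (n(m) = (m + (-4*m)*m)*(m + 670) = (m - 4*m**2)*(670 + m) = (670 + m)*(m - 4*m**2))
F = -704834 (F = -287411 - 417423 = -704834)
(-395622 + n(-657))/F = (-395622 - 657*(670 - 2679*(-657) - 4*(-657)**2))/(-704834) = (-395622 - 657*(670 + 1760103 - 4*431649))*(-1/704834) = (-395622 - 657*(670 + 1760103 - 1726596))*(-1/704834) = (-395622 - 657*34177)*(-1/704834) = (-395622 - 22454289)*(-1/704834) = -22849911*(-1/704834) = 22849911/704834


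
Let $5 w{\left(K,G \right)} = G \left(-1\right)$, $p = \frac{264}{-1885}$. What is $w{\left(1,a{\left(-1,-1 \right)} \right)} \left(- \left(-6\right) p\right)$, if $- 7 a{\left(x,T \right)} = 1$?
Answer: $- \frac{1584}{65975} \approx -0.024009$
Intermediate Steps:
$p = - \frac{264}{1885}$ ($p = 264 \left(- \frac{1}{1885}\right) = - \frac{264}{1885} \approx -0.14005$)
$a{\left(x,T \right)} = - \frac{1}{7}$ ($a{\left(x,T \right)} = \left(- \frac{1}{7}\right) 1 = - \frac{1}{7}$)
$w{\left(K,G \right)} = - \frac{G}{5}$ ($w{\left(K,G \right)} = \frac{G \left(-1\right)}{5} = \frac{\left(-1\right) G}{5} = - \frac{G}{5}$)
$w{\left(1,a{\left(-1,-1 \right)} \right)} \left(- \left(-6\right) p\right) = \left(- \frac{1}{5}\right) \left(- \frac{1}{7}\right) \left(- \frac{\left(-6\right) \left(-264\right)}{1885}\right) = \frac{\left(-1\right) \frac{1584}{1885}}{35} = \frac{1}{35} \left(- \frac{1584}{1885}\right) = - \frac{1584}{65975}$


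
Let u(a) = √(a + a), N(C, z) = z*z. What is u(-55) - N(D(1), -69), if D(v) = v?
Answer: -4761 + I*√110 ≈ -4761.0 + 10.488*I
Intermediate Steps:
N(C, z) = z²
u(a) = √2*√a (u(a) = √(2*a) = √2*√a)
u(-55) - N(D(1), -69) = √2*√(-55) - 1*(-69)² = √2*(I*√55) - 1*4761 = I*√110 - 4761 = -4761 + I*√110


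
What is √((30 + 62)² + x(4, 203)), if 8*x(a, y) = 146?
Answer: √33929/2 ≈ 92.099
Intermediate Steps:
x(a, y) = 73/4 (x(a, y) = (⅛)*146 = 73/4)
√((30 + 62)² + x(4, 203)) = √((30 + 62)² + 73/4) = √(92² + 73/4) = √(8464 + 73/4) = √(33929/4) = √33929/2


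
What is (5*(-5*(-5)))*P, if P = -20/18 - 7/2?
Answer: -10375/18 ≈ -576.39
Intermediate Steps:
P = -83/18 (P = -20*1/18 - 7*½ = -10/9 - 7/2 = -83/18 ≈ -4.6111)
(5*(-5*(-5)))*P = (5*(-5*(-5)))*(-83/18) = (5*25)*(-83/18) = 125*(-83/18) = -10375/18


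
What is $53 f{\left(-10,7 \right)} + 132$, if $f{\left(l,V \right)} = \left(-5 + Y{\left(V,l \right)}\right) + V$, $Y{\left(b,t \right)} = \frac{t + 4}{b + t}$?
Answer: $344$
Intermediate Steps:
$Y{\left(b,t \right)} = \frac{4 + t}{b + t}$
$f{\left(l,V \right)} = -5 + V + \frac{4 + l}{V + l}$ ($f{\left(l,V \right)} = \left(-5 + \frac{4 + l}{V + l}\right) + V = -5 + V + \frac{4 + l}{V + l}$)
$53 f{\left(-10,7 \right)} + 132 = 53 \frac{4 - 10 + \left(-5 + 7\right) \left(7 - 10\right)}{7 - 10} + 132 = 53 \frac{4 - 10 + 2 \left(-3\right)}{-3} + 132 = 53 \left(- \frac{4 - 10 - 6}{3}\right) + 132 = 53 \left(\left(- \frac{1}{3}\right) \left(-12\right)\right) + 132 = 53 \cdot 4 + 132 = 212 + 132 = 344$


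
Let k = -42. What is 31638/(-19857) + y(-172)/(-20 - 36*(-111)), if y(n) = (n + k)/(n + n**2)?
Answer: -616636464809/387019919664 ≈ -1.5933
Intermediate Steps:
y(n) = (-42 + n)/(n + n**2) (y(n) = (n - 42)/(n + n**2) = (-42 + n)/(n + n**2))
31638/(-19857) + y(-172)/(-20 - 36*(-111)) = 31638/(-19857) + ((-42 - 172)/((-172)*(1 - 172)))/(-20 - 36*(-111)) = 31638*(-1/19857) + (-1/172*(-214)/(-171))/(-20 + 3996) = -10546/6619 - 1/172*(-1/171)*(-214)/3976 = -10546/6619 - 107/14706*1/3976 = -10546/6619 - 107/58471056 = -616636464809/387019919664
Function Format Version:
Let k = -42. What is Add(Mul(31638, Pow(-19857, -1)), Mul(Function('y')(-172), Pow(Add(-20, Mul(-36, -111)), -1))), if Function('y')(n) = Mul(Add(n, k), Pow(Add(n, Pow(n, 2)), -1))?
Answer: Rational(-616636464809, 387019919664) ≈ -1.5933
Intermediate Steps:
Function('y')(n) = Mul(Pow(Add(n, Pow(n, 2)), -1), Add(-42, n)) (Function('y')(n) = Mul(Add(n, -42), Pow(Add(n, Pow(n, 2)), -1)) = Mul(Add(-42, n), Pow(Add(n, Pow(n, 2)), -1)) = Mul(Pow(Add(n, Pow(n, 2)), -1), Add(-42, n)))
Add(Mul(31638, Pow(-19857, -1)), Mul(Function('y')(-172), Pow(Add(-20, Mul(-36, -111)), -1))) = Add(Mul(31638, Pow(-19857, -1)), Mul(Mul(Pow(-172, -1), Pow(Add(1, -172), -1), Add(-42, -172)), Pow(Add(-20, Mul(-36, -111)), -1))) = Add(Mul(31638, Rational(-1, 19857)), Mul(Mul(Rational(-1, 172), Pow(-171, -1), -214), Pow(Add(-20, 3996), -1))) = Add(Rational(-10546, 6619), Mul(Mul(Rational(-1, 172), Rational(-1, 171), -214), Pow(3976, -1))) = Add(Rational(-10546, 6619), Mul(Rational(-107, 14706), Rational(1, 3976))) = Add(Rational(-10546, 6619), Rational(-107, 58471056)) = Rational(-616636464809, 387019919664)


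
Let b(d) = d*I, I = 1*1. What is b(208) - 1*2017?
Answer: -1809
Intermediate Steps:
I = 1
b(d) = d (b(d) = d*1 = d)
b(208) - 1*2017 = 208 - 1*2017 = 208 - 2017 = -1809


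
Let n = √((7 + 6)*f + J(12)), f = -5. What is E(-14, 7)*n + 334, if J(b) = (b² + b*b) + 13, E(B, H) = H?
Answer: 334 + 14*√59 ≈ 441.54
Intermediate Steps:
J(b) = 13 + 2*b² (J(b) = (b² + b²) + 13 = 2*b² + 13 = 13 + 2*b²)
n = 2*√59 (n = √((7 + 6)*(-5) + (13 + 2*12²)) = √(13*(-5) + (13 + 2*144)) = √(-65 + (13 + 288)) = √(-65 + 301) = √236 = 2*√59 ≈ 15.362)
E(-14, 7)*n + 334 = 7*(2*√59) + 334 = 14*√59 + 334 = 334 + 14*√59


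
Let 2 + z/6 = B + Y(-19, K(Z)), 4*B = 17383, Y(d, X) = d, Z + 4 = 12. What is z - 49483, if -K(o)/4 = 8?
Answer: -47069/2 ≈ -23535.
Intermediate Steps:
Z = 8 (Z = -4 + 12 = 8)
K(o) = -32 (K(o) = -4*8 = -32)
B = 17383/4 (B = (¼)*17383 = 17383/4 ≈ 4345.8)
z = 51897/2 (z = -12 + 6*(17383/4 - 19) = -12 + 6*(17307/4) = -12 + 51921/2 = 51897/2 ≈ 25949.)
z - 49483 = 51897/2 - 49483 = -47069/2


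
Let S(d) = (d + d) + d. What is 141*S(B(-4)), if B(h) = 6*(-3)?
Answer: -7614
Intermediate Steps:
B(h) = -18
S(d) = 3*d (S(d) = 2*d + d = 3*d)
141*S(B(-4)) = 141*(3*(-18)) = 141*(-54) = -7614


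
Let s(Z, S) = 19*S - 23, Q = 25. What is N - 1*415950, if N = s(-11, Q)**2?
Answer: -211646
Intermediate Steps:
s(Z, S) = -23 + 19*S
N = 204304 (N = (-23 + 19*25)**2 = (-23 + 475)**2 = 452**2 = 204304)
N - 1*415950 = 204304 - 1*415950 = 204304 - 415950 = -211646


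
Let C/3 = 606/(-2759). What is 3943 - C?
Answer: 10880555/2759 ≈ 3943.7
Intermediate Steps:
C = -1818/2759 (C = 3*(606/(-2759)) = 3*(606*(-1/2759)) = 3*(-606/2759) = -1818/2759 ≈ -0.65893)
3943 - C = 3943 - 1*(-1818/2759) = 3943 + 1818/2759 = 10880555/2759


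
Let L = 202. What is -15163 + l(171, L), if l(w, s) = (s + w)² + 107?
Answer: 124073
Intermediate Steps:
l(w, s) = 107 + (s + w)²
-15163 + l(171, L) = -15163 + (107 + (202 + 171)²) = -15163 + (107 + 373²) = -15163 + (107 + 139129) = -15163 + 139236 = 124073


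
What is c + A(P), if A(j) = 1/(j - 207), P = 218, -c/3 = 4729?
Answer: -156056/11 ≈ -14187.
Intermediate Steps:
c = -14187 (c = -3*4729 = -14187)
A(j) = 1/(-207 + j)
c + A(P) = -14187 + 1/(-207 + 218) = -14187 + 1/11 = -156056/11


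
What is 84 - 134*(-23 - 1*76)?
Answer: 13350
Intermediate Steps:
84 - 134*(-23 - 1*76) = 84 - 134*(-23 - 76) = 84 - 134*(-99) = 84 + 13266 = 13350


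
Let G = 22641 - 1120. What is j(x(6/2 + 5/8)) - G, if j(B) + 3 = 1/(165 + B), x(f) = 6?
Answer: -3680603/171 ≈ -21524.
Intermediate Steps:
G = 21521
j(B) = -3 + 1/(165 + B)
j(x(6/2 + 5/8)) - G = (-494 - 3*6)/(165 + 6) - 1*21521 = (-494 - 18)/171 - 21521 = (1/171)*(-512) - 21521 = -512/171 - 21521 = -3680603/171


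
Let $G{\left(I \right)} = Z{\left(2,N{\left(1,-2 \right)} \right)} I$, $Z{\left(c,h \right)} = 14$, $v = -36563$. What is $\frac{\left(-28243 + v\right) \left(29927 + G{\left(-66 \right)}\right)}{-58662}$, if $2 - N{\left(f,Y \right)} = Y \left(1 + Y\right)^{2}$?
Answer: $\frac{313261403}{9777} \approx 32041.0$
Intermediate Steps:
$N{\left(f,Y \right)} = 2 - Y \left(1 + Y\right)^{2}$
$G{\left(I \right)} = 14 I$
$\frac{\left(-28243 + v\right) \left(29927 + G{\left(-66 \right)}\right)}{-58662} = \frac{\left(-28243 - 36563\right) \left(29927 + 14 \left(-66\right)\right)}{-58662} = - 64806 \left(29927 - 924\right) \left(- \frac{1}{58662}\right) = \left(-64806\right) 29003 \left(- \frac{1}{58662}\right) = \left(-1879568418\right) \left(- \frac{1}{58662}\right) = \frac{313261403}{9777}$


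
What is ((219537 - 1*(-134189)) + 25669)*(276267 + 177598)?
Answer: 172194111675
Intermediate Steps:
((219537 - 1*(-134189)) + 25669)*(276267 + 177598) = ((219537 + 134189) + 25669)*453865 = (353726 + 25669)*453865 = 379395*453865 = 172194111675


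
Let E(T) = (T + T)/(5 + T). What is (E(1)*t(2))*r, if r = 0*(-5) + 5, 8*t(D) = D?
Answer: 5/12 ≈ 0.41667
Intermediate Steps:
t(D) = D/8
E(T) = 2*T/(5 + T) (E(T) = (2*T)/(5 + T) = 2*T/(5 + T))
r = 5 (r = 0 + 5 = 5)
(E(1)*t(2))*r = ((2*1/(5 + 1))*((⅛)*2))*5 = ((2*1/6)*(¼))*5 = ((2*1*(⅙))*(¼))*5 = ((⅓)*(¼))*5 = (1/12)*5 = 5/12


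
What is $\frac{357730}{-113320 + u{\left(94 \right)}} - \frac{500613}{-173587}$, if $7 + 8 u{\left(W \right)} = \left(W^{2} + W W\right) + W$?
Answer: $- \frac{51832885067}{154284299187} \approx -0.33596$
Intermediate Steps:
$u{\left(W \right)} = - \frac{7}{8} + \frac{W^{2}}{4} + \frac{W}{8}$ ($u{\left(W \right)} = - \frac{7}{8} + \frac{\left(W^{2} + W W\right) + W}{8} = - \frac{7}{8} + \frac{\left(W^{2} + W^{2}\right) + W}{8} = - \frac{7}{8} + \frac{2 W^{2} + W}{8} = - \frac{7}{8} + \frac{W + 2 W^{2}}{8} = - \frac{7}{8} + \left(\frac{W^{2}}{4} + \frac{W}{8}\right) = - \frac{7}{8} + \frac{W^{2}}{4} + \frac{W}{8}$)
$\frac{357730}{-113320 + u{\left(94 \right)}} - \frac{500613}{-173587} = \frac{357730}{-113320 + \left(- \frac{7}{8} + \frac{94^{2}}{4} + \frac{1}{8} \cdot 94\right)} - \frac{500613}{-173587} = \frac{357730}{-113320 + \left(- \frac{7}{8} + \frac{1}{4} \cdot 8836 + \frac{47}{4}\right)} - - \frac{500613}{173587} = \frac{357730}{-113320 + \left(- \frac{7}{8} + 2209 + \frac{47}{4}\right)} + \frac{500613}{173587} = \frac{357730}{-113320 + \frac{17759}{8}} + \frac{500613}{173587} = \frac{357730}{- \frac{888801}{8}} + \frac{500613}{173587} = 357730 \left(- \frac{8}{888801}\right) + \frac{500613}{173587} = - \frac{2861840}{888801} + \frac{500613}{173587} = - \frac{51832885067}{154284299187}$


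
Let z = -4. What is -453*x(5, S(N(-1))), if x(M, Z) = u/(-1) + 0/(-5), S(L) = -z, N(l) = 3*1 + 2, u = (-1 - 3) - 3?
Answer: -3171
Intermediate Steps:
u = -7 (u = -4 - 3 = -7)
N(l) = 5 (N(l) = 3 + 2 = 5)
S(L) = 4 (S(L) = -1*(-4) = 4)
x(M, Z) = 7 (x(M, Z) = -7/(-1) + 0/(-5) = -7*(-1) + 0*(-⅕) = 7 + 0 = 7)
-453*x(5, S(N(-1))) = -453*7 = -3171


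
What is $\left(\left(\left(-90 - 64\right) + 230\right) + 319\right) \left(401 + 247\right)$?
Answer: $255960$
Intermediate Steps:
$\left(\left(\left(-90 - 64\right) + 230\right) + 319\right) \left(401 + 247\right) = \left(\left(-154 + 230\right) + 319\right) 648 = \left(76 + 319\right) 648 = 395 \cdot 648 = 255960$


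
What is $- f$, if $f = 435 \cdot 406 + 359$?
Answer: $-176969$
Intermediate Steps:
$f = 176969$ ($f = 176610 + 359 = 176969$)
$- f = \left(-1\right) 176969 = -176969$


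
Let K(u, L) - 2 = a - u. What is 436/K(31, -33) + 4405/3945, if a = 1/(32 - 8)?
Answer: -7643801/548355 ≈ -13.940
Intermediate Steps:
a = 1/24 ≈ 0.041667
K(u, L) = 49/24 - u (K(u, L) = 2 + (1/24 - u) = 49/24 - u)
436/K(31, -33) + 4405/3945 = 436/(49/24 - 1*31) + 4405/3945 = 436/(49/24 - 31) + 4405*(1/3945) = 436/(-695/24) + 881/789 = 436*(-24/695) + 881/789 = -10464/695 + 881/789 = -7643801/548355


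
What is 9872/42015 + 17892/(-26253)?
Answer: -54729196/122557755 ≈ -0.44656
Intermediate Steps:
9872/42015 + 17892/(-26253) = 9872*(1/42015) + 17892*(-1/26253) = 9872/42015 - 1988/2917 = -54729196/122557755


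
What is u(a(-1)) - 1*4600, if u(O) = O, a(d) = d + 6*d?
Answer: -4607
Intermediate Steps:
a(d) = 7*d
u(a(-1)) - 1*4600 = 7*(-1) - 1*4600 = -7 - 4600 = -4607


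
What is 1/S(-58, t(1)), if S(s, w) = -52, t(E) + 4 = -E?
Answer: -1/52 ≈ -0.019231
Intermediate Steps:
t(E) = -4 - E
1/S(-58, t(1)) = 1/(-52) = -1/52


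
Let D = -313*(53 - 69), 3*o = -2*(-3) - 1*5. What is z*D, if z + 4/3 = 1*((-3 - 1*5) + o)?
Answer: -45072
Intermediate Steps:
o = ⅓ (o = (-2*(-3) - 1*5)/3 = (6 - 5)/3 = (⅓)*1 = ⅓ ≈ 0.33333)
z = -9 (z = -4/3 + 1*((-3 - 1*5) + ⅓) = -4/3 + 1*((-3 - 5) + ⅓) = -4/3 + 1*(-8 + ⅓) = -4/3 + 1*(-23/3) = -4/3 - 23/3 = -9)
D = 5008 (D = -313*(-16) = 5008)
z*D = -9*5008 = -45072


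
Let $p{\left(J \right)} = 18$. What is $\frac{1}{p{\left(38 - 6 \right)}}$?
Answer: $\frac{1}{18} \approx 0.055556$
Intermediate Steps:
$\frac{1}{p{\left(38 - 6 \right)}} = \frac{1}{18}$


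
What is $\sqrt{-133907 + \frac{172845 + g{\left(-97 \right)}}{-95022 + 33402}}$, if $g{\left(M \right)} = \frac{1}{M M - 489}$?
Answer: $\frac{i \sqrt{101140590071950339326}}{27482520} \approx 365.94 i$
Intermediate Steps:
$g{\left(M \right)} = \frac{1}{-489 + M^{2}}$ ($g{\left(M \right)} = \frac{1}{M^{2} - 489} = \frac{1}{-489 + M^{2}}$)
$\sqrt{-133907 + \frac{172845 + g{\left(-97 \right)}}{-95022 + 33402}} = \sqrt{-133907 + \frac{172845 + \frac{1}{-489 + \left(-97\right)^{2}}}{-95022 + 33402}} = \sqrt{-133907 + \frac{172845 + \frac{1}{-489 + 9409}}{-61620}} = \sqrt{-133907 + \left(172845 + \frac{1}{8920}\right) \left(- \frac{1}{61620}\right)} = \sqrt{-133907 + \frac{1541777401}{8920} \left(- \frac{1}{61620}\right)} = \sqrt{-133907 - \frac{1541777401}{549650400}} = \sqrt{- \frac{73603577890201}{549650400}} = \frac{i \sqrt{101140590071950339326}}{27482520}$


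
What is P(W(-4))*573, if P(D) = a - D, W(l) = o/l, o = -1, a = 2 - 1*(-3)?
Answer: 10887/4 ≈ 2721.8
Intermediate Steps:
a = 5 (a = 2 + 3 = 5)
W(l) = -1/l
P(D) = 5 - D
P(W(-4))*573 = (5 - (-1)/(-4))*573 = (5 - (-1)*(-1)/4)*573 = (5 - 1*¼)*573 = (5 - ¼)*573 = (19/4)*573 = 10887/4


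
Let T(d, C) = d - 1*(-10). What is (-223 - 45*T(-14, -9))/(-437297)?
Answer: 43/437297 ≈ 9.8331e-5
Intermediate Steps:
T(d, C) = 10 + d (T(d, C) = d + 10 = 10 + d)
(-223 - 45*T(-14, -9))/(-437297) = (-223 - 45*(10 - 14))/(-437297) = (-223 - 45*(-4))*(-1/437297) = (-223 + 180)*(-1/437297) = -43*(-1/437297) = 43/437297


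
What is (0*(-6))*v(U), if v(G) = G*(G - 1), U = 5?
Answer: 0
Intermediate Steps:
v(G) = G*(-1 + G)
(0*(-6))*v(U) = (0*(-6))*(5*(-1 + 5)) = 0*(5*4) = 0*20 = 0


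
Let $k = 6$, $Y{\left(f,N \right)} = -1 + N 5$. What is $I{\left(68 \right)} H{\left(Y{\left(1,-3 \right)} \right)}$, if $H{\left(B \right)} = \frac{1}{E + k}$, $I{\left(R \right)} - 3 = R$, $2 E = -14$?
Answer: $-71$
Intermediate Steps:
$E = -7$ ($E = \frac{1}{2} \left(-14\right) = -7$)
$Y{\left(f,N \right)} = -1 + 5 N$
$I{\left(R \right)} = 3 + R$
$H{\left(B \right)} = -1$ ($H{\left(B \right)} = \frac{1}{-7 + 6} = \frac{1}{-1} = -1$)
$I{\left(68 \right)} H{\left(Y{\left(1,-3 \right)} \right)} = \left(3 + 68\right) \left(-1\right) = 71 \left(-1\right) = -71$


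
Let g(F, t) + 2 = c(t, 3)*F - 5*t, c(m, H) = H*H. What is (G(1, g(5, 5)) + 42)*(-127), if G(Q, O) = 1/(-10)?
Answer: -53213/10 ≈ -5321.3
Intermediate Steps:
c(m, H) = H**2
g(F, t) = -2 - 5*t + 9*F (g(F, t) = -2 + (3**2*F - 5*t) = -2 + (9*F - 5*t) = -2 + (-5*t + 9*F) = -2 - 5*t + 9*F)
G(Q, O) = -1/10
(G(1, g(5, 5)) + 42)*(-127) = (-1/10 + 42)*(-127) = (419/10)*(-127) = -53213/10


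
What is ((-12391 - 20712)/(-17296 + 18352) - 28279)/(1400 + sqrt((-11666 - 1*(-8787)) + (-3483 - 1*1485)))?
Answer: -747393175/37107972 + 29895727*I*sqrt(7847)/2078046432 ≈ -20.141 + 1.2744*I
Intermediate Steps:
((-12391 - 20712)/(-17296 + 18352) - 28279)/(1400 + sqrt((-11666 - 1*(-8787)) + (-3483 - 1*1485))) = (-33103/1056 - 28279)/(1400 + sqrt((-11666 + 8787) + (-3483 - 1485))) = (-33103*1/1056 - 28279)/(1400 + sqrt(-2879 - 4968)) = (-33103/1056 - 28279)/(1400 + sqrt(-7847)) = -29895727/(1056*(1400 + I*sqrt(7847)))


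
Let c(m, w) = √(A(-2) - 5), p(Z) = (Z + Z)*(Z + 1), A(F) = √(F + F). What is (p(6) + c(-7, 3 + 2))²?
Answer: (84 + √(-5 + 2*I))² ≈ 7124.7 + 384.83*I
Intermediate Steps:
A(F) = √2*√F (A(F) = √(2*F) = √2*√F)
p(Z) = 2*Z*(1 + Z) (p(Z) = (2*Z)*(1 + Z) = 2*Z*(1 + Z))
c(m, w) = √(-5 + 2*I) (c(m, w) = √(√2*√(-2) - 5) = √(√2*(I*√2) - 5) = √(2*I - 5) = √(-5 + 2*I))
(p(6) + c(-7, 3 + 2))² = (2*6*(1 + 6) + √(-5 + 2*I))² = (2*6*7 + √(-5 + 2*I))² = (84 + √(-5 + 2*I))²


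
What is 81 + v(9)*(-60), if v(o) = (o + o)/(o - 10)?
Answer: 1161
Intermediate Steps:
v(o) = 2*o/(-10 + o) (v(o) = (2*o)/(-10 + o) = 2*o/(-10 + o))
81 + v(9)*(-60) = 81 + (2*9/(-10 + 9))*(-60) = 81 + (2*9/(-1))*(-60) = 81 + (2*9*(-1))*(-60) = 81 - 18*(-60) = 81 + 1080 = 1161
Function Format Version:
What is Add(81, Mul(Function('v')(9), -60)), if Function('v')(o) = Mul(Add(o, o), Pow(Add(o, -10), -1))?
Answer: 1161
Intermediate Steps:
Function('v')(o) = Mul(2, o, Pow(Add(-10, o), -1)) (Function('v')(o) = Mul(Mul(2, o), Pow(Add(-10, o), -1)) = Mul(2, o, Pow(Add(-10, o), -1)))
Add(81, Mul(Function('v')(9), -60)) = Add(81, Mul(Mul(2, 9, Pow(Add(-10, 9), -1)), -60)) = Add(81, Mul(Mul(2, 9, Pow(-1, -1)), -60)) = Add(81, Mul(Mul(2, 9, -1), -60)) = Add(81, Mul(-18, -60)) = Add(81, 1080) = 1161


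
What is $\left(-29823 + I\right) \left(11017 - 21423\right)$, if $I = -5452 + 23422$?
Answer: $123342318$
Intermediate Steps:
$I = 17970$
$\left(-29823 + I\right) \left(11017 - 21423\right) = \left(-29823 + 17970\right) \left(11017 - 21423\right) = \left(-11853\right) \left(-10406\right) = 123342318$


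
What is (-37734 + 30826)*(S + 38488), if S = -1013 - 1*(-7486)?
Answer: -310590588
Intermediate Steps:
S = 6473 (S = -1013 + 7486 = 6473)
(-37734 + 30826)*(S + 38488) = (-37734 + 30826)*(6473 + 38488) = -6908*44961 = -310590588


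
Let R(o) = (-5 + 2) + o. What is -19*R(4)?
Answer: -19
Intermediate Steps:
R(o) = -3 + o
-19*R(4) = -19*(-3 + 4) = -19*1 = -19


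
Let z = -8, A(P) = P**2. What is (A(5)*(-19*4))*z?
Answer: 15200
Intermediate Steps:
(A(5)*(-19*4))*z = (5**2*(-19*4))*(-8) = (25*(-76))*(-8) = -1900*(-8) = 15200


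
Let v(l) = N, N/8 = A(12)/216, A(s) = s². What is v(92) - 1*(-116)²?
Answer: -40352/3 ≈ -13451.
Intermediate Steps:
N = 16/3 (N = 8*(12²/216) = 8*(144*(1/216)) = 8*(⅔) = 16/3 ≈ 5.3333)
v(l) = 16/3
v(92) - 1*(-116)² = 16/3 - 1*(-116)² = 16/3 - 1*13456 = 16/3 - 13456 = -40352/3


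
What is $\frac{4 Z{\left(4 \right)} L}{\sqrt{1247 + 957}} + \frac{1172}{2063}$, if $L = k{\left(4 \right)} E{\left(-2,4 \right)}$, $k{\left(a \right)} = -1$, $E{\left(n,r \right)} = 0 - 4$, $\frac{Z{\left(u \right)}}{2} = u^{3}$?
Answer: $\frac{1172}{2063} + \frac{1024 \sqrt{551}}{551} \approx 44.192$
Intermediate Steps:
$Z{\left(u \right)} = 2 u^{3}$
$E{\left(n,r \right)} = -4$
$L = 4$ ($L = \left(-1\right) \left(-4\right) = 4$)
$\frac{4 Z{\left(4 \right)} L}{\sqrt{1247 + 957}} + \frac{1172}{2063} = \frac{4 \cdot 2 \cdot 4^{3} \cdot 4}{\sqrt{1247 + 957}} + \frac{1172}{2063} = \frac{4 \cdot 2 \cdot 64 \cdot 4}{\sqrt{2204}} + 1172 \cdot \frac{1}{2063} = \frac{4 \cdot 128 \cdot 4}{2 \sqrt{551}} + \frac{1172}{2063} = 512 \cdot 4 \frac{\sqrt{551}}{1102} + \frac{1172}{2063} = 2048 \frac{\sqrt{551}}{1102} + \frac{1172}{2063} = \frac{1024 \sqrt{551}}{551} + \frac{1172}{2063} = \frac{1172}{2063} + \frac{1024 \sqrt{551}}{551}$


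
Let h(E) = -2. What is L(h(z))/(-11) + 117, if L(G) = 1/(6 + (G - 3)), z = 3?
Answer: 1286/11 ≈ 116.91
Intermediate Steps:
L(G) = 1/(3 + G) (L(G) = 1/(6 + (-3 + G)) = 1/(3 + G))
L(h(z))/(-11) + 117 = 1/((-11)*(3 - 2)) + 117 = -1/11/1 + 117 = -1/11*1 + 117 = -1/11 + 117 = 1286/11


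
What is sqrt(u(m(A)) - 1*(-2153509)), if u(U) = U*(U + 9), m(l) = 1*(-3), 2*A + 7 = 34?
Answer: sqrt(2153491) ≈ 1467.5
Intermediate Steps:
A = 27/2 (A = -7/2 + (1/2)*34 = -7/2 + 17 = 27/2 ≈ 13.500)
m(l) = -3
u(U) = U*(9 + U)
sqrt(u(m(A)) - 1*(-2153509)) = sqrt(-3*(9 - 3) - 1*(-2153509)) = sqrt(-3*6 + 2153509) = sqrt(-18 + 2153509) = sqrt(2153491)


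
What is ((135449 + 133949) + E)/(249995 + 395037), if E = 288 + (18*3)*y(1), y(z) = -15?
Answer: 67219/161258 ≈ 0.41684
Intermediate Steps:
E = -522 (E = 288 + (18*3)*(-15) = 288 + 54*(-15) = 288 - 810 = -522)
((135449 + 133949) + E)/(249995 + 395037) = ((135449 + 133949) - 522)/(249995 + 395037) = (269398 - 522)/645032 = 268876*(1/645032) = 67219/161258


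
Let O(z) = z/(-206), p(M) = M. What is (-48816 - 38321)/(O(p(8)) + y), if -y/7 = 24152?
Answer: 8975111/17413596 ≈ 0.51541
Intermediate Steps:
y = -169064 (y = -7*24152 = -169064)
O(z) = -z/206 (O(z) = z*(-1/206) = -z/206)
(-48816 - 38321)/(O(p(8)) + y) = (-48816 - 38321)/(-1/206*8 - 169064) = -87137/(-4/103 - 169064) = -87137/(-17413596/103) = -87137*(-103/17413596) = 8975111/17413596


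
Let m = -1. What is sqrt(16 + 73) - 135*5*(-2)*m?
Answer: -1350 + sqrt(89) ≈ -1340.6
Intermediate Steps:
sqrt(16 + 73) - 135*5*(-2)*m = sqrt(16 + 73) - 135*5*(-2)*(-1) = sqrt(89) - (-1350)*(-1) = sqrt(89) - 135*10 = sqrt(89) - 1350 = -1350 + sqrt(89)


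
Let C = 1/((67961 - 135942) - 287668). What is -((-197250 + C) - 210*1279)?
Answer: 165675530161/355649 ≈ 4.6584e+5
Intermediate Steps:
C = -1/355649 (C = 1/(-67981 - 287668) = 1/(-355649) = -1/355649 ≈ -2.8118e-6)
-((-197250 + C) - 210*1279) = -((-197250 - 1/355649) - 210*1279) = -(-70151765251/355649 - 268590) = -1*(-165675530161/355649) = 165675530161/355649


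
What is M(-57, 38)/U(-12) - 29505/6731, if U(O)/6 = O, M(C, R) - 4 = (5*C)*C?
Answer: -111496379/484632 ≈ -230.06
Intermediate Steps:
M(C, R) = 4 + 5*C² (M(C, R) = 4 + (5*C)*C = 4 + 5*C²)
U(O) = 6*O
M(-57, 38)/U(-12) - 29505/6731 = (4 + 5*(-57)²)/((6*(-12))) - 29505/6731 = (4 + 5*3249)/(-72) - 29505*1/6731 = (4 + 16245)*(-1/72) - 29505/6731 = 16249*(-1/72) - 29505/6731 = -16249/72 - 29505/6731 = -111496379/484632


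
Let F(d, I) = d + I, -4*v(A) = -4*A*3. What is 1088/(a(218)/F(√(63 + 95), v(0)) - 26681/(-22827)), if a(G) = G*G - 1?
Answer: -104697647634048/1176807245141795203 + 26942036594671296*√158/1176807245141795203 ≈ 0.28769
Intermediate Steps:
a(G) = -1 + G² (a(G) = G² - 1 = -1 + G²)
v(A) = 3*A (v(A) = -(-4*A)*3/4 = -(-3)*A = 3*A)
F(d, I) = I + d
1088/(a(218)/F(√(63 + 95), v(0)) - 26681/(-22827)) = 1088/((-1 + 218²)/(3*0 + √(63 + 95)) - 26681/(-22827)) = 1088/((-1 + 47524)/(0 + √158) - 26681*(-1/22827)) = 1088/(47523/(√158) + 26681/22827) = 1088/(47523*(√158/158) + 26681/22827) = 1088/(47523*√158/158 + 26681/22827) = 1088/(26681/22827 + 47523*√158/158)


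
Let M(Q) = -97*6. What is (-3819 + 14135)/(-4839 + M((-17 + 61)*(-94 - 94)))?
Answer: -10316/5421 ≈ -1.9030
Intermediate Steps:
M(Q) = -582
(-3819 + 14135)/(-4839 + M((-17 + 61)*(-94 - 94))) = (-3819 + 14135)/(-4839 - 582) = 10316/(-5421) = 10316*(-1/5421) = -10316/5421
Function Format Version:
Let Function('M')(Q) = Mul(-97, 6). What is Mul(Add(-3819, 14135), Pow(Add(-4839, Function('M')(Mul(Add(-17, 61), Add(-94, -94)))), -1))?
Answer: Rational(-10316, 5421) ≈ -1.9030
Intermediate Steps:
Function('M')(Q) = -582
Mul(Add(-3819, 14135), Pow(Add(-4839, Function('M')(Mul(Add(-17, 61), Add(-94, -94)))), -1)) = Mul(Add(-3819, 14135), Pow(Add(-4839, -582), -1)) = Mul(10316, Pow(-5421, -1)) = Mul(10316, Rational(-1, 5421)) = Rational(-10316, 5421)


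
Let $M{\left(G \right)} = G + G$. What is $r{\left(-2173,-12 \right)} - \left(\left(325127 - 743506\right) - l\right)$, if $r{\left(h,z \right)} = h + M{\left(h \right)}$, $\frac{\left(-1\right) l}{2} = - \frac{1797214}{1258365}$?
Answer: $\frac{518273803328}{1258365} \approx 4.1186 \cdot 10^{5}$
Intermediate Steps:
$M{\left(G \right)} = 2 G$
$l = \frac{3594428}{1258365}$ ($l = - 2 \left(- \frac{1797214}{1258365}\right) = - 2 \left(\left(-1797214\right) \frac{1}{1258365}\right) = \left(-2\right) \left(- \frac{1797214}{1258365}\right) = \frac{3594428}{1258365} \approx 2.8564$)
$r{\left(h,z \right)} = 3 h$ ($r{\left(h,z \right)} = h + 2 h = 3 h$)
$r{\left(-2173,-12 \right)} - \left(\left(325127 - 743506\right) - l\right) = 3 \left(-2173\right) - \left(\left(325127 - 743506\right) - \frac{3594428}{1258365}\right) = -6519 - \left(\left(325127 - 743506\right) - \frac{3594428}{1258365}\right) = -6519 - \left(-418379 - \frac{3594428}{1258365}\right) = -6519 - - \frac{526477084763}{1258365} = -6519 + \frac{526477084763}{1258365} = \frac{518273803328}{1258365}$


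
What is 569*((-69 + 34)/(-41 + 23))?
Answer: 19915/18 ≈ 1106.4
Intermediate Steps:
569*((-69 + 34)/(-41 + 23)) = 569*(-35/(-18)) = 569*(-35*(-1/18)) = 569*(35/18) = 19915/18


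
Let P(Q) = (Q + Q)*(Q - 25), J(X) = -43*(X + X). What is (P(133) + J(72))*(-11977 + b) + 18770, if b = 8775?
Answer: -72141502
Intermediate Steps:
J(X) = -86*X
P(Q) = 2*Q*(-25 + Q) (P(Q) = (2*Q)*(-25 + Q) = 2*Q*(-25 + Q))
(P(133) + J(72))*(-11977 + b) + 18770 = (2*133*(-25 + 133) - 86*72)*(-11977 + 8775) + 18770 = (2*133*108 - 6192)*(-3202) + 18770 = (28728 - 6192)*(-3202) + 18770 = 22536*(-3202) + 18770 = -72160272 + 18770 = -72141502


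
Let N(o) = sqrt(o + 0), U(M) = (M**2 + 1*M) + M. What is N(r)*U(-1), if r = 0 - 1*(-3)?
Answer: -sqrt(3) ≈ -1.7320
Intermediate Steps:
U(M) = M**2 + 2*M (U(M) = (M**2 + M) + M = (M + M**2) + M = M**2 + 2*M)
r = 3 (r = 0 + 3 = 3)
N(o) = sqrt(o)
N(r)*U(-1) = sqrt(3)*(-(2 - 1)) = sqrt(3)*(-1*1) = sqrt(3)*(-1) = -sqrt(3)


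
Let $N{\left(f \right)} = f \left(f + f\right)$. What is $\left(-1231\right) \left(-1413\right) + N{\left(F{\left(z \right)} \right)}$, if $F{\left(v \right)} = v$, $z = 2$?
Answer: $1739411$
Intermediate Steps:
$N{\left(f \right)} = 2 f^{2}$ ($N{\left(f \right)} = f 2 f = 2 f^{2}$)
$\left(-1231\right) \left(-1413\right) + N{\left(F{\left(z \right)} \right)} = \left(-1231\right) \left(-1413\right) + 2 \cdot 2^{2} = 1739403 + 2 \cdot 4 = 1739403 + 8 = 1739411$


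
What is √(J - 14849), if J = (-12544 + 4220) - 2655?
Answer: 2*I*√6457 ≈ 160.71*I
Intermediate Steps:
J = -10979 (J = -8324 - 2655 = -10979)
√(J - 14849) = √(-10979 - 14849) = √(-25828) = 2*I*√6457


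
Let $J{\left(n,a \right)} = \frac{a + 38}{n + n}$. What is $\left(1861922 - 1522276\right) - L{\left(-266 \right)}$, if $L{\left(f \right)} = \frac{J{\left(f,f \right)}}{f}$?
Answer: $\frac{632420855}{1862} \approx 3.3965 \cdot 10^{5}$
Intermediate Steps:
$J{\left(n,a \right)} = \frac{38 + a}{2 n}$
$L{\left(f \right)} = \frac{38 + f}{2 f^{2}}$ ($L{\left(f \right)} = \frac{\frac{1}{2} \frac{1}{f} \left(38 + f\right)}{f} = \frac{38 + f}{2 f^{2}}$)
$\left(1861922 - 1522276\right) - L{\left(-266 \right)} = \left(1861922 - 1522276\right) - \frac{38 - 266}{2 \cdot 70756} = 339646 - \frac{1}{2} \cdot \frac{1}{70756} \left(-228\right) = 339646 - - \frac{3}{1862} = 339646 + \frac{3}{1862} = \frac{632420855}{1862}$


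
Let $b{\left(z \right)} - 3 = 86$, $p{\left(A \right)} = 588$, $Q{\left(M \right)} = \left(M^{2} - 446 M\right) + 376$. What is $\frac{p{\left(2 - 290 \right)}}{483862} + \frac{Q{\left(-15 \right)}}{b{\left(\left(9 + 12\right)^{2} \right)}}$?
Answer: $\frac{1763945087}{21531859} \approx 81.923$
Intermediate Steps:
$Q{\left(M \right)} = 376 + M^{2} - 446 M$
$b{\left(z \right)} = 89$ ($b{\left(z \right)} = 3 + 86 = 89$)
$\frac{p{\left(2 - 290 \right)}}{483862} + \frac{Q{\left(-15 \right)}}{b{\left(\left(9 + 12\right)^{2} \right)}} = \frac{588}{483862} + \frac{376 + \left(-15\right)^{2} - -6690}{89} = 588 \cdot \frac{1}{483862} + \left(376 + 225 + 6690\right) \frac{1}{89} = \frac{294}{241931} + 7291 \cdot \frac{1}{89} = \frac{294}{241931} + \frac{7291}{89} = \frac{1763945087}{21531859}$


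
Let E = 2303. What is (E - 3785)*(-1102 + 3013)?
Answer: -2832102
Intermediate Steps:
(E - 3785)*(-1102 + 3013) = (2303 - 3785)*(-1102 + 3013) = -1482*1911 = -2832102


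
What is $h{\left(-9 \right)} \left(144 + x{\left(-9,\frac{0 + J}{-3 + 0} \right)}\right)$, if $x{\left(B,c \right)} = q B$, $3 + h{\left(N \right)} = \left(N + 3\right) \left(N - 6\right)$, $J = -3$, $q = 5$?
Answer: $8613$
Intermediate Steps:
$h{\left(N \right)} = -3 + \left(-6 + N\right) \left(3 + N\right)$ ($h{\left(N \right)} = -3 + \left(N + 3\right) \left(N - 6\right) = -3 + \left(3 + N\right) \left(-6 + N\right) = -3 + \left(-6 + N\right) \left(3 + N\right)$)
$x{\left(B,c \right)} = 5 B$
$h{\left(-9 \right)} \left(144 + x{\left(-9,\frac{0 + J}{-3 + 0} \right)}\right) = \left(-21 + \left(-9\right)^{2} - -27\right) \left(144 + 5 \left(-9\right)\right) = \left(-21 + 81 + 27\right) \left(144 - 45\right) = 87 \cdot 99 = 8613$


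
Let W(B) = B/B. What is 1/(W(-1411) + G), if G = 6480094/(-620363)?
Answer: -620363/5859731 ≈ -0.10587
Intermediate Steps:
W(B) = 1
G = -6480094/620363 (G = 6480094*(-1/620363) = -6480094/620363 ≈ -10.446)
1/(W(-1411) + G) = 1/(1 - 6480094/620363) = 1/(-5859731/620363) = -620363/5859731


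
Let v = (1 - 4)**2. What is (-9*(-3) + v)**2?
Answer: 1296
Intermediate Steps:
v = 9 (v = (-3)**2 = 9)
(-9*(-3) + v)**2 = (-9*(-3) + 9)**2 = (27 + 9)**2 = 36**2 = 1296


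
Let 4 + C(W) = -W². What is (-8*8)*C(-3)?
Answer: 832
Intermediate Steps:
C(W) = -4 - W²
(-8*8)*C(-3) = (-8*8)*(-4 - 1*(-3)²) = -64*(-4 - 1*9) = -64*(-4 - 9) = -64*(-13) = 832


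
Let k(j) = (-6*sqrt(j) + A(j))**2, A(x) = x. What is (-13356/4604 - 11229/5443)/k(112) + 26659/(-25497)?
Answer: -6760116673595405/6458445014826672 - 23324067*sqrt(7)/63325538444 ≈ -1.0477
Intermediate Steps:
k(j) = (j - 6*sqrt(j))**2 (k(j) = (-6*sqrt(j) + j)**2 = (j - 6*sqrt(j))**2)
(-13356/4604 - 11229/5443)/k(112) + 26659/(-25497) = (-13356/4604 - 11229/5443)/((-1*112 + 6*sqrt(112))**2) + 26659/(-25497) = (-13356*1/4604 - 11229*1/5443)/((-112 + 6*(4*sqrt(7)))**2) + 26659*(-1/25497) = (-3339/1151 - 11229/5443)/((-112 + 24*sqrt(7))**2) - 26659/25497 = -31098756/(6264893*(-112 + 24*sqrt(7))**2) - 26659/25497 = -26659/25497 - 31098756/(6264893*(-112 + 24*sqrt(7))**2)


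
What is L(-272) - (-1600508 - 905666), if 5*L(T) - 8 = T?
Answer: 12530606/5 ≈ 2.5061e+6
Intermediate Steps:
L(T) = 8/5 + T/5
L(-272) - (-1600508 - 905666) = (8/5 + (⅕)*(-272)) - (-1600508 - 905666) = (8/5 - 272/5) - 1*(-2506174) = -264/5 + 2506174 = 12530606/5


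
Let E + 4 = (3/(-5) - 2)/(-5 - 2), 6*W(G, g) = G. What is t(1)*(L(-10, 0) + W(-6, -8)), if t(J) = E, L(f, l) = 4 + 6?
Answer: -1143/35 ≈ -32.657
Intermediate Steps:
W(G, g) = G/6
L(f, l) = 10
E = -127/35 (E = -4 + (3/(-5) - 2)/(-5 - 2) = -4 + (3*(-1/5) - 2)/(-7) = -4 + (-3/5 - 2)*(-1/7) = -4 - 13/5*(-1/7) = -4 + 13/35 = -127/35 ≈ -3.6286)
t(J) = -127/35
t(1)*(L(-10, 0) + W(-6, -8)) = -127*(10 + (1/6)*(-6))/35 = -127*(10 - 1)/35 = -127/35*9 = -1143/35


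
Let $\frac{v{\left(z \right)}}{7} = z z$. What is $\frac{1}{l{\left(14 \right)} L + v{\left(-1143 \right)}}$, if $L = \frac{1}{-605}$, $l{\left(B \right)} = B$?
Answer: $\frac{605}{5532811501} \approx 1.0935 \cdot 10^{-7}$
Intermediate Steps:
$v{\left(z \right)} = 7 z^{2}$ ($v{\left(z \right)} = 7 z z = 7 z^{2}$)
$L = - \frac{1}{605} \approx -0.0016529$
$\frac{1}{l{\left(14 \right)} L + v{\left(-1143 \right)}} = \frac{1}{14 \left(- \frac{1}{605}\right) + 7 \left(-1143\right)^{2}} = \frac{1}{- \frac{14}{605} + 7 \cdot 1306449} = \frac{1}{- \frac{14}{605} + 9145143} = \frac{1}{\frac{5532811501}{605}} = \frac{605}{5532811501}$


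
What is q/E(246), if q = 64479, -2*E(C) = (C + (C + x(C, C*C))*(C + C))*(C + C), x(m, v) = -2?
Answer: -21493/9864108 ≈ -0.0021789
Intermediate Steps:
E(C) = -C*(C + 2*C*(-2 + C)) (E(C) = -(C + (C - 2)*(C + C))*(C + C)/2 = -(C + (-2 + C)*(2*C))*2*C/2 = -(C + 2*C*(-2 + C))*2*C/2 = -C*(C + 2*C*(-2 + C)))
q/E(246) = 64479/((246²*(3 - 2*246))) = 64479/((60516*(3 - 492))) = 64479/((60516*(-489))) = 64479/(-29592324) = 64479*(-1/29592324) = -21493/9864108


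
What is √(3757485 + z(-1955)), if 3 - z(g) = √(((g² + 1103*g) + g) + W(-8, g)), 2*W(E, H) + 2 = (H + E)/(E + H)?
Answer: √(15029952 - 2*√6654818)/2 ≈ 1938.1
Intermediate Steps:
W(E, H) = -½ (W(E, H) = -1 + ((H + E)/(E + H))/2 = -1 + ((E + H)/(E + H))/2 = -1 + (½)*1 = -1 + ½ = -½)
z(g) = 3 - √(-½ + g² + 1104*g) (z(g) = 3 - √(((g² + 1103*g) + g) - ½) = 3 - √((g² + 1104*g) - ½) = 3 - √(-½ + g² + 1104*g))
√(3757485 + z(-1955)) = √(3757485 + (3 - √(-2 + 4*(-1955)² + 4416*(-1955))/2)) = √(3757485 + (3 - √(-2 + 4*3822025 - 8633280)/2)) = √(3757485 + (3 - √(-2 + 15288100 - 8633280)/2)) = √(3757485 + (3 - √6654818/2)) = √(3757488 - √6654818/2)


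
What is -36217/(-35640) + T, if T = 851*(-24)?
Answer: -727875143/35640 ≈ -20423.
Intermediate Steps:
T = -20424
-36217/(-35640) + T = -36217/(-35640) - 20424 = -36217*(-1/35640) - 20424 = 36217/35640 - 20424 = -727875143/35640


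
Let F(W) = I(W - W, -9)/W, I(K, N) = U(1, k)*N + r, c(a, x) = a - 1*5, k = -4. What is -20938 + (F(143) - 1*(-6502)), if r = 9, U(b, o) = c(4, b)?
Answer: -2064330/143 ≈ -14436.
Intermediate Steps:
c(a, x) = -5 + a (c(a, x) = a - 5 = -5 + a)
U(b, o) = -1 (U(b, o) = -5 + 4 = -1)
I(K, N) = 9 - N (I(K, N) = -N + 9 = 9 - N)
F(W) = 18/W (F(W) = (9 - 1*(-9))/W = (9 + 9)/W = 18/W)
-20938 + (F(143) - 1*(-6502)) = -20938 + (18/143 - 1*(-6502)) = -20938 + (18*(1/143) + 6502) = -20938 + (18/143 + 6502) = -20938 + 929804/143 = -2064330/143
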